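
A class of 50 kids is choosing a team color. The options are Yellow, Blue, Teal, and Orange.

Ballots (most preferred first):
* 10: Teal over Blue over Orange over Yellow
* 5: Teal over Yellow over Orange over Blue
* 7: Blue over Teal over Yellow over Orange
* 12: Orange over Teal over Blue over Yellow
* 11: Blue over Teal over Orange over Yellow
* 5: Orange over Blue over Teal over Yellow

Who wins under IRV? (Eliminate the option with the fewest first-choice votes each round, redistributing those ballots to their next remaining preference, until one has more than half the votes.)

Round 1: Yellow 0, Blue 18, Teal 15, Orange 17. Yellow eliminated.
Round 2: Blue 18, Teal 15, Orange 17. Teal eliminated.
Round 3: Blue 28, Orange 22. Blue has a majority (≥26).

Blue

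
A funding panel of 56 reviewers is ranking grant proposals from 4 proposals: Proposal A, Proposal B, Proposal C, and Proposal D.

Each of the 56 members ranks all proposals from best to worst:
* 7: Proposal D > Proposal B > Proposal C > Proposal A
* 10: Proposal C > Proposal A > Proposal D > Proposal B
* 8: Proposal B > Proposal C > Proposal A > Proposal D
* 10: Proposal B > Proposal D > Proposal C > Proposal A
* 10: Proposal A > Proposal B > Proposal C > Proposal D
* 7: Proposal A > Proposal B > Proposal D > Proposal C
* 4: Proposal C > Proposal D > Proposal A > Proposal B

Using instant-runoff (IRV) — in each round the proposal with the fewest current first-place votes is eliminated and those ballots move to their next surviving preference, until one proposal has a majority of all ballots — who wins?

Round 1: Proposal A 17, Proposal B 18, Proposal C 14, Proposal D 7. Proposal D eliminated.
Round 2: Proposal A 17, Proposal B 25, Proposal C 14. Proposal C eliminated.
Round 3: Proposal A 31, Proposal B 25. Proposal A has a majority (≥29).

Proposal A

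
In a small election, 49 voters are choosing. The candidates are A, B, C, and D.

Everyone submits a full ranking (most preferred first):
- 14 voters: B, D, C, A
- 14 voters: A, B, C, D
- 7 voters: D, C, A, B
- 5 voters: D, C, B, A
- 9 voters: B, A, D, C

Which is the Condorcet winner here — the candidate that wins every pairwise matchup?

B

B vs A: 28–21
B vs C: 37–12
B vs D: 37–12
B beats every other candidate.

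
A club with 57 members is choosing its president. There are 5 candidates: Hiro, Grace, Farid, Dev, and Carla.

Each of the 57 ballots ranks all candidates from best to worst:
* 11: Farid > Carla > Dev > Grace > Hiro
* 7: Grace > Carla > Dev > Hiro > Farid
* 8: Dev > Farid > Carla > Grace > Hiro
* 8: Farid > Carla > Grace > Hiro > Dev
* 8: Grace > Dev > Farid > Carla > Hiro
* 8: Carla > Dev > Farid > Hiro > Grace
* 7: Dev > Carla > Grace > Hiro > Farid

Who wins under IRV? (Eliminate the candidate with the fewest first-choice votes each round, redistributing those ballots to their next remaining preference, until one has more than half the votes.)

Dev

Round 1: Hiro 0, Grace 15, Farid 19, Dev 15, Carla 8. Hiro eliminated.
Round 2: Grace 15, Farid 19, Dev 15, Carla 8. Carla eliminated.
Round 3: Grace 15, Farid 19, Dev 23. Grace eliminated.
Round 4: Farid 19, Dev 38. Dev has a majority (≥29).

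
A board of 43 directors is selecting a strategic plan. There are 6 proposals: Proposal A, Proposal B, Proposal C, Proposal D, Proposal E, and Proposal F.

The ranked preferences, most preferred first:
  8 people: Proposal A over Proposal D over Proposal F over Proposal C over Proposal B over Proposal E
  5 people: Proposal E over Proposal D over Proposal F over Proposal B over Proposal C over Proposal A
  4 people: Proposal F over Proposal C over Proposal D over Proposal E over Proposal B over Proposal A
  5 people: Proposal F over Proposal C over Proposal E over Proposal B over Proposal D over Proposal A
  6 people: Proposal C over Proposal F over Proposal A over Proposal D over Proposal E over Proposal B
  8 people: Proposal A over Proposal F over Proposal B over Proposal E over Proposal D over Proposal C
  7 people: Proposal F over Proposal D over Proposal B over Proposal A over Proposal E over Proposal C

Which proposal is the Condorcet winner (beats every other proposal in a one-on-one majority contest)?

Proposal F

Proposal F vs Proposal A: 27–16
Proposal F vs Proposal B: 43–0
Proposal F vs Proposal C: 37–6
Proposal F vs Proposal D: 30–13
Proposal F vs Proposal E: 38–5
Proposal F beats every other proposal.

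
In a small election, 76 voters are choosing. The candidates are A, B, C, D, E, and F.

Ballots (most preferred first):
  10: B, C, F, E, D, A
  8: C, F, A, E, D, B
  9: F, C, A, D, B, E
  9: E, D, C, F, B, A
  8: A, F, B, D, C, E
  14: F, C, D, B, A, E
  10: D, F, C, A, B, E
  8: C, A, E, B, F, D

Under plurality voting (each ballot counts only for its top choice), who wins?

F

First-place votes: A 8, B 10, C 16, D 10, E 9, F 23.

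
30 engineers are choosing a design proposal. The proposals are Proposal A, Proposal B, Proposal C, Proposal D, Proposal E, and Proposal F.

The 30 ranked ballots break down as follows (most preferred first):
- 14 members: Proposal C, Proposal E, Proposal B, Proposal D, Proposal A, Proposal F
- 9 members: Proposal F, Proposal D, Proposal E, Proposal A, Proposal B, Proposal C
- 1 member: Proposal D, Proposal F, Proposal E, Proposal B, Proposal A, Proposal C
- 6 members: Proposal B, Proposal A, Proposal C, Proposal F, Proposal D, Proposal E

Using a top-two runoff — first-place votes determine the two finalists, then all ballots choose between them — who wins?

Round 1 first-place votes: Proposal A 0, Proposal B 6, Proposal C 14, Proposal D 1, Proposal E 0, Proposal F 9. Proposal C and Proposal F advance.
Runoff: Proposal C is ranked above Proposal F on 20 ballots, Proposal F above Proposal C on 10.

Proposal C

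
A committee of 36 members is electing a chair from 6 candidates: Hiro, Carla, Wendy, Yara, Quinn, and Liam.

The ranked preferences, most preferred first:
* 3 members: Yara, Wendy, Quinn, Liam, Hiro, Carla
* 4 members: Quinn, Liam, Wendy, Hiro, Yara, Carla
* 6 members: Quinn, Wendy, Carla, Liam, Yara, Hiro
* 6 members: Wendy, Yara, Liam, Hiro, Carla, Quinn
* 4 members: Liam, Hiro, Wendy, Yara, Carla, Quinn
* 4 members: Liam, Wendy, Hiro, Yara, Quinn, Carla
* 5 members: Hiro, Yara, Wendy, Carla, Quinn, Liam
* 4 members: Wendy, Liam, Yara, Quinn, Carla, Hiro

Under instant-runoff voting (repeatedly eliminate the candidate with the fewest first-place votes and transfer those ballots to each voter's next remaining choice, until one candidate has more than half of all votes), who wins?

Wendy

Round 1: Hiro 5, Carla 0, Wendy 10, Yara 3, Quinn 10, Liam 8. Carla eliminated.
Round 2: Hiro 5, Wendy 10, Yara 3, Quinn 10, Liam 8. Yara eliminated.
Round 3: Hiro 5, Wendy 13, Quinn 10, Liam 8. Hiro eliminated.
Round 4: Wendy 18, Quinn 10, Liam 8. Liam eliminated.
Round 5: Wendy 26, Quinn 10. Wendy has a majority (≥19).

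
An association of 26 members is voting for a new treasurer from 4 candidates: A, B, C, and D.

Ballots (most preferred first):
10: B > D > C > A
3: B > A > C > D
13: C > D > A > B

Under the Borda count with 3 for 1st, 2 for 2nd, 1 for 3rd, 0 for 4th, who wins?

A: 10×0 + 3×2 + 13×1 = 19
B: 10×3 + 3×3 + 13×0 = 39
C: 10×1 + 3×1 + 13×3 = 52
D: 10×2 + 3×0 + 13×2 = 46

C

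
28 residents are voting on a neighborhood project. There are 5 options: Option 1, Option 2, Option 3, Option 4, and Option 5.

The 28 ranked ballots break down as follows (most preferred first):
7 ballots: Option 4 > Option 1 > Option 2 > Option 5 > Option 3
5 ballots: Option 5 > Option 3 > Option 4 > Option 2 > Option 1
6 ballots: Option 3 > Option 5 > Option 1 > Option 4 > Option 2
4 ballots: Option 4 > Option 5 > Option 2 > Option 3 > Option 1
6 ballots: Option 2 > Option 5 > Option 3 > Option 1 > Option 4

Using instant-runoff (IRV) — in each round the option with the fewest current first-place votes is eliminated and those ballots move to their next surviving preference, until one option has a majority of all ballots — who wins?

Option 3

Round 1: Option 1 0, Option 2 6, Option 3 6, Option 4 11, Option 5 5. Option 1 eliminated.
Round 2: Option 2 6, Option 3 6, Option 4 11, Option 5 5. Option 5 eliminated.
Round 3: Option 2 6, Option 3 11, Option 4 11. Option 2 eliminated.
Round 4: Option 3 17, Option 4 11. Option 3 has a majority (≥15).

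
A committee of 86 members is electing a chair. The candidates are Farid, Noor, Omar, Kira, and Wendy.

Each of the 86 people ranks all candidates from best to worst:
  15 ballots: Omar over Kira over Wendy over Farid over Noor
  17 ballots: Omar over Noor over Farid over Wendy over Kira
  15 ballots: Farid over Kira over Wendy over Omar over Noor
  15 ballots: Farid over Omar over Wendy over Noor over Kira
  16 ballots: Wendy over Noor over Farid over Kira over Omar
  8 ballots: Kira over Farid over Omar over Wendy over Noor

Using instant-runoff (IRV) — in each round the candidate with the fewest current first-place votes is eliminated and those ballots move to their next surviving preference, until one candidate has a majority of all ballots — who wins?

Round 1: Farid 30, Noor 0, Omar 32, Kira 8, Wendy 16. Noor eliminated.
Round 2: Farid 30, Omar 32, Kira 8, Wendy 16. Kira eliminated.
Round 3: Farid 38, Omar 32, Wendy 16. Wendy eliminated.
Round 4: Farid 54, Omar 32. Farid has a majority (≥44).

Farid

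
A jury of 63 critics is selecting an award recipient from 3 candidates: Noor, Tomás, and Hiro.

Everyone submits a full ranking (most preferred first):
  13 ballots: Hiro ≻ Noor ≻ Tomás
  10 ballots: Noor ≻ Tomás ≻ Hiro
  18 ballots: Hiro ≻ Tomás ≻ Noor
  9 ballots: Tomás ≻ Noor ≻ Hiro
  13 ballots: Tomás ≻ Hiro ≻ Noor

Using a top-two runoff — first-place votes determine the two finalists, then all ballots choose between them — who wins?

Tomás

Round 1 first-place votes: Noor 10, Tomás 22, Hiro 31. Hiro and Tomás advance.
Runoff: Hiro is ranked above Tomás on 31 ballots, Tomás above Hiro on 32.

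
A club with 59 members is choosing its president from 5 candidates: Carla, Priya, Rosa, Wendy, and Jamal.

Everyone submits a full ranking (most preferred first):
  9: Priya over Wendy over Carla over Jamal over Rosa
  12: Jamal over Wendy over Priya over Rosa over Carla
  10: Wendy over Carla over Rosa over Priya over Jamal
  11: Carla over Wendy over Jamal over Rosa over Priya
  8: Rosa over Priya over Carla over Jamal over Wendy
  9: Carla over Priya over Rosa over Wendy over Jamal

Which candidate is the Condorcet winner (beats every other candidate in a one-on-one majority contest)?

Wendy

Wendy vs Carla: 31–28
Wendy vs Priya: 33–26
Wendy vs Rosa: 42–17
Wendy vs Jamal: 39–20
Wendy beats every other candidate.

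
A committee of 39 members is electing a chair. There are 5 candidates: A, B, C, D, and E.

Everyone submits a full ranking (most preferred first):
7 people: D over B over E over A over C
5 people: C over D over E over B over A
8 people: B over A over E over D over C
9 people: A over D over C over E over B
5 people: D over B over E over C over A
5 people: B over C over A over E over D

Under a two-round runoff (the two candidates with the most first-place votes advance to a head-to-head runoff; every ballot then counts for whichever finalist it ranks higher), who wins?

D

Round 1 first-place votes: A 9, B 13, C 5, D 12, E 0. B and D advance.
Runoff: B is ranked above D on 13 ballots, D above B on 26.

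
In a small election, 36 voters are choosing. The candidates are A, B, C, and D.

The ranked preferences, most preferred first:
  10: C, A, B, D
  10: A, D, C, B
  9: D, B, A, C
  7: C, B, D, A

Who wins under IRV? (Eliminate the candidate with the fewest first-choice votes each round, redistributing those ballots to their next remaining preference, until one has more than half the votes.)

A

Round 1: A 10, B 0, C 17, D 9. B eliminated.
Round 2: A 10, C 17, D 9. D eliminated.
Round 3: A 19, C 17. A has a majority (≥19).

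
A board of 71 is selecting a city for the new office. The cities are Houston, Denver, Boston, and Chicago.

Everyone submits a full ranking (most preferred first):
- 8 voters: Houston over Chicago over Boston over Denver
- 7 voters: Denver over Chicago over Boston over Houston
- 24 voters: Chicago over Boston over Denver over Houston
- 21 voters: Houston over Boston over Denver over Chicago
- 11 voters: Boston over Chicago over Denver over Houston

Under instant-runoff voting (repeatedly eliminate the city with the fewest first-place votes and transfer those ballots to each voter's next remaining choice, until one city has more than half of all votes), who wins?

Round 1: Houston 29, Denver 7, Boston 11, Chicago 24. Denver eliminated.
Round 2: Houston 29, Boston 11, Chicago 31. Boston eliminated.
Round 3: Houston 29, Chicago 42. Chicago has a majority (≥36).

Chicago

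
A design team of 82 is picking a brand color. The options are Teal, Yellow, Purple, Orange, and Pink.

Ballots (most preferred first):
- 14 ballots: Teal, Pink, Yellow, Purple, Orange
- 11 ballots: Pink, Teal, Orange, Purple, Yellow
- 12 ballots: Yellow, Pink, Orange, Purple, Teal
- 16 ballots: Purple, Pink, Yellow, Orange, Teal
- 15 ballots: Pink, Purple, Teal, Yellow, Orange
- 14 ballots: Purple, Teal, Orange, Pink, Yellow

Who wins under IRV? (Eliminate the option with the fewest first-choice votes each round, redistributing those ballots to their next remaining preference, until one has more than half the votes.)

Pink

Round 1: Teal 14, Yellow 12, Purple 30, Orange 0, Pink 26. Orange eliminated.
Round 2: Teal 14, Yellow 12, Purple 30, Pink 26. Yellow eliminated.
Round 3: Teal 14, Purple 30, Pink 38. Teal eliminated.
Round 4: Purple 30, Pink 52. Pink has a majority (≥42).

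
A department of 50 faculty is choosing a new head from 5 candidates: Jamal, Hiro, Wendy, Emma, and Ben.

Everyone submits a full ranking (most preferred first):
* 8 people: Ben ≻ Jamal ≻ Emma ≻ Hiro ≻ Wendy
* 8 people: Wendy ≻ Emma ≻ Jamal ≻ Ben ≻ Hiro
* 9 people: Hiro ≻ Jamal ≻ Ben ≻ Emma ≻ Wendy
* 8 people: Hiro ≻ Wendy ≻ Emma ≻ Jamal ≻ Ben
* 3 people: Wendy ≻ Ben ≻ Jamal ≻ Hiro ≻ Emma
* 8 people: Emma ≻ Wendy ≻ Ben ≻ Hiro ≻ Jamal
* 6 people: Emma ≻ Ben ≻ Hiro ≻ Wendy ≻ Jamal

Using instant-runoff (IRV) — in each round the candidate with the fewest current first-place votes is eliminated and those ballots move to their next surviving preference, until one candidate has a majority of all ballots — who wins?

Emma

Round 1: Jamal 0, Hiro 17, Wendy 11, Emma 14, Ben 8. Jamal eliminated.
Round 2: Hiro 17, Wendy 11, Emma 14, Ben 8. Ben eliminated.
Round 3: Hiro 17, Wendy 11, Emma 22. Wendy eliminated.
Round 4: Hiro 20, Emma 30. Emma has a majority (≥26).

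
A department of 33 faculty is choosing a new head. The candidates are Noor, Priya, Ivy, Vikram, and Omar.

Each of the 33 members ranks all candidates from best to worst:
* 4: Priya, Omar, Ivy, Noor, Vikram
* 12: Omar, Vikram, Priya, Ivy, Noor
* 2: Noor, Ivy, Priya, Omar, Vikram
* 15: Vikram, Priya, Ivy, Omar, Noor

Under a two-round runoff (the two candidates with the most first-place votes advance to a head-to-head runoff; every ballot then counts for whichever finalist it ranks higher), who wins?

Round 1 first-place votes: Noor 2, Priya 4, Ivy 0, Vikram 15, Omar 12. Vikram and Omar advance.
Runoff: Vikram is ranked above Omar on 15 ballots, Omar above Vikram on 18.

Omar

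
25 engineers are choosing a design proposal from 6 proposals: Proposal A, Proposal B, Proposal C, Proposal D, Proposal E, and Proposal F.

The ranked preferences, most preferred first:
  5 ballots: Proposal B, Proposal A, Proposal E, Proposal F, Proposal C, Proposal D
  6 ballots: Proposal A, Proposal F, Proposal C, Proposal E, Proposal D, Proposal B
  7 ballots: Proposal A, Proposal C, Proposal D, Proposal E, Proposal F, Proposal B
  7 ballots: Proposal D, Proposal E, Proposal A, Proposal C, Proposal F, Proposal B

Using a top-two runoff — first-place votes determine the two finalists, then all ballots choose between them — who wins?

Proposal A

Round 1 first-place votes: Proposal A 13, Proposal B 5, Proposal C 0, Proposal D 7, Proposal E 0, Proposal F 0. Proposal A and Proposal D advance.
Runoff: Proposal A is ranked above Proposal D on 18 ballots, Proposal D above Proposal A on 7.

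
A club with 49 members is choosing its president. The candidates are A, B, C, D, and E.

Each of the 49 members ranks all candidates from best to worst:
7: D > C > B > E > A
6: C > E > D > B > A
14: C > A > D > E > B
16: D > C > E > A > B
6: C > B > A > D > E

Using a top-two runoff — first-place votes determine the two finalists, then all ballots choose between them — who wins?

Round 1 first-place votes: A 0, B 0, C 26, D 23, E 0. C and D advance.
Runoff: C is ranked above D on 26 ballots, D above C on 23.

C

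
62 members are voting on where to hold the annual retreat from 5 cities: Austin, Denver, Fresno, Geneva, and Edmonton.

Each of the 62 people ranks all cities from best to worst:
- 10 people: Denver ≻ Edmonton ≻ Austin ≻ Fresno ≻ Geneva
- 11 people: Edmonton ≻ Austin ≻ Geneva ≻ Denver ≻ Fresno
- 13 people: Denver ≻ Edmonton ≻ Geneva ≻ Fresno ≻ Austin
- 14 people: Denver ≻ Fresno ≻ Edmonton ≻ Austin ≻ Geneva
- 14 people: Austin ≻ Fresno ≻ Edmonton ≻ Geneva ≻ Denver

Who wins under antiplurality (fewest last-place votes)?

Last-place votes: Austin 13, Denver 14, Fresno 11, Geneva 24, Edmonton 0.

Edmonton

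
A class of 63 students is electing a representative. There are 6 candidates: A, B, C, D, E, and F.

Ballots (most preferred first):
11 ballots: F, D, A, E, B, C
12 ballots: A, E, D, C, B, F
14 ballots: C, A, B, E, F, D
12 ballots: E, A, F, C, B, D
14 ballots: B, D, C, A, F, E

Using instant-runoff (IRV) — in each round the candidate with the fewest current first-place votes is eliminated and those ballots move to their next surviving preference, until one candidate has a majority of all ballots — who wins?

A

Round 1: A 12, B 14, C 14, D 0, E 12, F 11. D eliminated.
Round 2: A 12, B 14, C 14, E 12, F 11. F eliminated.
Round 3: A 23, B 14, C 14, E 12. E eliminated.
Round 4: A 35, B 14, C 14. A has a majority (≥32).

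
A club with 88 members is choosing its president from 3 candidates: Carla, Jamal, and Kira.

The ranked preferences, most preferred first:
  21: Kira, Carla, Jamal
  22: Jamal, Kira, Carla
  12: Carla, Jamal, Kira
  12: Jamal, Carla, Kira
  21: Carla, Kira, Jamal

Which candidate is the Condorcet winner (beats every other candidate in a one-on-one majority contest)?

Carla

Carla vs Jamal: 54–34
Carla vs Kira: 45–43
Carla beats every other candidate.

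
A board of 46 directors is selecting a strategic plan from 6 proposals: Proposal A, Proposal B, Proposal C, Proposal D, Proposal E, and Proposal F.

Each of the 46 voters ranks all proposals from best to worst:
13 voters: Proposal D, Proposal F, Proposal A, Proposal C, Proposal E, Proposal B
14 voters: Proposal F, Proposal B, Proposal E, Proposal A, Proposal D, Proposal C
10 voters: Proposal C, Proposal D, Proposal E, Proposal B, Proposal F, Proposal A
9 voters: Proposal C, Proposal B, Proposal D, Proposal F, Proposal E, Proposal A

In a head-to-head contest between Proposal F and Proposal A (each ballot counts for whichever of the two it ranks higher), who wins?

Proposal F

Proposal F is ranked above Proposal A on 46 ballots; Proposal A above Proposal F on 0.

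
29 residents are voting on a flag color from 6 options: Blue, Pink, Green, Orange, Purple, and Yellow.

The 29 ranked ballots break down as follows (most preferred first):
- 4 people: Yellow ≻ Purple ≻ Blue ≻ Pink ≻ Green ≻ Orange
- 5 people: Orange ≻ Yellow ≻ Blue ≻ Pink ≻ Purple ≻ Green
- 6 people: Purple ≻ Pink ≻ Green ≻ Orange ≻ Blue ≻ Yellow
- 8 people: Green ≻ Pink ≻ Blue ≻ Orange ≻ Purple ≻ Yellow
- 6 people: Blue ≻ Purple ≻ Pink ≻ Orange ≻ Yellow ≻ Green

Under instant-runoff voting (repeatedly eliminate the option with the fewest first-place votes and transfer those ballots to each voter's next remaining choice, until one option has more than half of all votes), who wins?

Blue

Round 1: Blue 6, Pink 0, Green 8, Orange 5, Purple 6, Yellow 4. Pink eliminated.
Round 2: Blue 6, Green 8, Orange 5, Purple 6, Yellow 4. Yellow eliminated.
Round 3: Blue 6, Green 8, Orange 5, Purple 10. Orange eliminated.
Round 4: Blue 11, Green 8, Purple 10. Green eliminated.
Round 5: Blue 19, Purple 10. Blue has a majority (≥15).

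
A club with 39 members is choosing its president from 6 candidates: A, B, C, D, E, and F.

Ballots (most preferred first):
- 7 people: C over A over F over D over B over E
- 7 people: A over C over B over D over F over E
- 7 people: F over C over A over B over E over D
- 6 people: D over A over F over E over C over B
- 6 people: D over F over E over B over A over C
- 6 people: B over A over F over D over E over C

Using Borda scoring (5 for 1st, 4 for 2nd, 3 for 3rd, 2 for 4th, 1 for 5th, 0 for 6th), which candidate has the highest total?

A

A: 7×4 + 7×5 + 7×3 + 6×4 + 6×1 + 6×4 = 138
B: 7×1 + 7×3 + 7×2 + 6×0 + 6×2 + 6×5 = 84
C: 7×5 + 7×4 + 7×4 + 6×1 + 6×0 + 6×0 = 97
D: 7×2 + 7×2 + 7×0 + 6×5 + 6×5 + 6×2 = 100
E: 7×0 + 7×0 + 7×1 + 6×2 + 6×3 + 6×1 = 43
F: 7×3 + 7×1 + 7×5 + 6×3 + 6×4 + 6×3 = 123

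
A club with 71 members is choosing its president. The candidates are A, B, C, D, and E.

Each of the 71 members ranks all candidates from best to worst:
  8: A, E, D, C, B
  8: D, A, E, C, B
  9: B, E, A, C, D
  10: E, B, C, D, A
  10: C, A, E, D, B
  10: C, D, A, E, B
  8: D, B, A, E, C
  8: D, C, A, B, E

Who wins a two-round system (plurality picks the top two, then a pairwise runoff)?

Round 1 first-place votes: A 8, B 9, C 20, D 24, E 10. D and C advance.
Runoff: D is ranked above C on 32 ballots, C above D on 39.

C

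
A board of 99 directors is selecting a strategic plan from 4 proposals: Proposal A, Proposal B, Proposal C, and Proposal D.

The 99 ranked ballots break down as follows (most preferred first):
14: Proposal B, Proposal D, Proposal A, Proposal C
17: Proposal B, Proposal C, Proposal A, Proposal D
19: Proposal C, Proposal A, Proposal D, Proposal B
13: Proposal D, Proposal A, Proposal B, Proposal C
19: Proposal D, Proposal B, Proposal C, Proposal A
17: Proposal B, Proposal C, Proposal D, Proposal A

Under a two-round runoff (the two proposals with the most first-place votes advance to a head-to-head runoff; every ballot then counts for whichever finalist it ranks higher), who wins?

Proposal D

Round 1 first-place votes: Proposal A 0, Proposal B 48, Proposal C 19, Proposal D 32. Proposal B and Proposal D advance.
Runoff: Proposal B is ranked above Proposal D on 48 ballots, Proposal D above Proposal B on 51.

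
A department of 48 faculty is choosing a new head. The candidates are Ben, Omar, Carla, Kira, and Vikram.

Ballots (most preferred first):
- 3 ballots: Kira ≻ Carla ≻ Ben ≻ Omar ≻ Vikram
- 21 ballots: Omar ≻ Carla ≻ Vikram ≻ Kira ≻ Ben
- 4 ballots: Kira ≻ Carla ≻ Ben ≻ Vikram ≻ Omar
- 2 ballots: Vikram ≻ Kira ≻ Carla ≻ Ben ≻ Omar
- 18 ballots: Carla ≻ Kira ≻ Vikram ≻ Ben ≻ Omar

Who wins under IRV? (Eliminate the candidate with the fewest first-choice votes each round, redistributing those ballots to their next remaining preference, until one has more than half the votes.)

Round 1: Ben 0, Omar 21, Carla 18, Kira 7, Vikram 2. Ben eliminated.
Round 2: Omar 21, Carla 18, Kira 7, Vikram 2. Vikram eliminated.
Round 3: Omar 21, Carla 18, Kira 9. Kira eliminated.
Round 4: Omar 21, Carla 27. Carla has a majority (≥25).

Carla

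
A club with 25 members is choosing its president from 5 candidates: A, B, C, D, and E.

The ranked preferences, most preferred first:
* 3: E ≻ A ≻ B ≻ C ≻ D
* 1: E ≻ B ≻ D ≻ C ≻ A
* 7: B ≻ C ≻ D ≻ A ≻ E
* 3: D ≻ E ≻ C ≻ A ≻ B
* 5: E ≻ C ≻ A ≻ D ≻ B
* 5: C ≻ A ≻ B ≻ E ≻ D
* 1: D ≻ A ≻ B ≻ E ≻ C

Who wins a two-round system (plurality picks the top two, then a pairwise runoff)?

B

Round 1 first-place votes: A 0, B 7, C 5, D 4, E 9. E and B advance.
Runoff: E is ranked above B on 12 ballots, B above E on 13.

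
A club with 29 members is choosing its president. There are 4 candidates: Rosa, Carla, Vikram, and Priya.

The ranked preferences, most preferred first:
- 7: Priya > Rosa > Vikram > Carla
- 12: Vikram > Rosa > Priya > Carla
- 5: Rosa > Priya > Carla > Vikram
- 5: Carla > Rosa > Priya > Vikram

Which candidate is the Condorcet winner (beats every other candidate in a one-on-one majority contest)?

Rosa

Rosa vs Carla: 24–5
Rosa vs Vikram: 17–12
Rosa vs Priya: 22–7
Rosa beats every other candidate.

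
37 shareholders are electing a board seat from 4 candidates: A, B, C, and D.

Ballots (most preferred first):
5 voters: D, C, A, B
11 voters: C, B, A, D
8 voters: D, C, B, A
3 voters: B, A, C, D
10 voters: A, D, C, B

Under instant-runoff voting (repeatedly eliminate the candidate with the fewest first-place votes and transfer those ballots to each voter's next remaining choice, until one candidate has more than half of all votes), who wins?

A

Round 1: A 10, B 3, C 11, D 13. B eliminated.
Round 2: A 13, C 11, D 13. C eliminated.
Round 3: A 24, D 13. A has a majority (≥19).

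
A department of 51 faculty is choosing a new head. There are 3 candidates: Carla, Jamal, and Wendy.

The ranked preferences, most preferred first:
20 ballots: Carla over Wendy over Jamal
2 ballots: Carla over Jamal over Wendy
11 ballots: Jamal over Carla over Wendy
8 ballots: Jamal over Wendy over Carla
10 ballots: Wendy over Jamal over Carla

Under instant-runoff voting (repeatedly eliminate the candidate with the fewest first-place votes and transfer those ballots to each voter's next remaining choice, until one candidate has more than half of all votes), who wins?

Round 1: Carla 22, Jamal 19, Wendy 10. Wendy eliminated.
Round 2: Carla 22, Jamal 29. Jamal has a majority (≥26).

Jamal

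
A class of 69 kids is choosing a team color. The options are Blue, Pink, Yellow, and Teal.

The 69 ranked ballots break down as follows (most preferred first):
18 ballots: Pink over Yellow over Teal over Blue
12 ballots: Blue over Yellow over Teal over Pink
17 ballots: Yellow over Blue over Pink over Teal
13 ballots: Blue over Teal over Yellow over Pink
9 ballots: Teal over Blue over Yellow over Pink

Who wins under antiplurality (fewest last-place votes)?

Last-place votes: Blue 18, Pink 34, Yellow 0, Teal 17.

Yellow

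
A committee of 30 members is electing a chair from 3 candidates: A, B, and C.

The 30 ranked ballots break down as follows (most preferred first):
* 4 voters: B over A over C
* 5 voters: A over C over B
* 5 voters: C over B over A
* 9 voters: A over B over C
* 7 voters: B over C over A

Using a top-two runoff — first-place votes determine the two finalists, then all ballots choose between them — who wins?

B

Round 1 first-place votes: A 14, B 11, C 5. A and B advance.
Runoff: A is ranked above B on 14 ballots, B above A on 16.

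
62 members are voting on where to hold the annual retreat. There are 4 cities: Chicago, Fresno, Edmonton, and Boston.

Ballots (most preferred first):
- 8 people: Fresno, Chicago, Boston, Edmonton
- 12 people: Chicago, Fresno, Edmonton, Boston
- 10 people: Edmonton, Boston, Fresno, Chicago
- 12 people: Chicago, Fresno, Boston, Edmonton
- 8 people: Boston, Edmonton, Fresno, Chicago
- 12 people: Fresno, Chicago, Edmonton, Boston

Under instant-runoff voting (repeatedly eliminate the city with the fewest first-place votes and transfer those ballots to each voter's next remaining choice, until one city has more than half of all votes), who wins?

Fresno

Round 1: Chicago 24, Fresno 20, Edmonton 10, Boston 8. Boston eliminated.
Round 2: Chicago 24, Fresno 20, Edmonton 18. Edmonton eliminated.
Round 3: Chicago 24, Fresno 38. Fresno has a majority (≥32).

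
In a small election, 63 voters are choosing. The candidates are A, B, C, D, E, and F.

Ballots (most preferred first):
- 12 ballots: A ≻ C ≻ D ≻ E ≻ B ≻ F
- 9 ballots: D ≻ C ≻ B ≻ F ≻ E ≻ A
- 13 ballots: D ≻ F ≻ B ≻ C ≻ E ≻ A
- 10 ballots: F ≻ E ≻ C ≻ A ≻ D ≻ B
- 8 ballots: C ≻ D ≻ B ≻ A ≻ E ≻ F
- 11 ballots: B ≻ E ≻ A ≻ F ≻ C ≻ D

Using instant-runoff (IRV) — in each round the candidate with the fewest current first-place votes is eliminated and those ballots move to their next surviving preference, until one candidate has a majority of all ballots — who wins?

Round 1: A 12, B 11, C 8, D 22, E 0, F 10. E eliminated.
Round 2: A 12, B 11, C 8, D 22, F 10. C eliminated.
Round 3: A 12, B 11, D 30, F 10. F eliminated.
Round 4: A 22, B 11, D 30. B eliminated.
Round 5: A 33, D 30. A has a majority (≥32).

A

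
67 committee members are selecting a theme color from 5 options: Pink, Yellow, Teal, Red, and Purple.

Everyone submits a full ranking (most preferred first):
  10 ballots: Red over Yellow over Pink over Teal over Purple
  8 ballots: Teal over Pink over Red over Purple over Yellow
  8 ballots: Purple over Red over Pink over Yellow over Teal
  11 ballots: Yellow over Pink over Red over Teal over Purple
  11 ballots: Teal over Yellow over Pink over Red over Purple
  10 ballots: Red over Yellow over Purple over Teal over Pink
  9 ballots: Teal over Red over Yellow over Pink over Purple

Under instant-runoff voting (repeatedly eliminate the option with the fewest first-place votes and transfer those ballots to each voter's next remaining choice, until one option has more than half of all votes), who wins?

Red

Round 1: Pink 0, Yellow 11, Teal 28, Red 20, Purple 8. Pink eliminated.
Round 2: Yellow 11, Teal 28, Red 20, Purple 8. Purple eliminated.
Round 3: Yellow 11, Teal 28, Red 28. Yellow eliminated.
Round 4: Teal 28, Red 39. Red has a majority (≥34).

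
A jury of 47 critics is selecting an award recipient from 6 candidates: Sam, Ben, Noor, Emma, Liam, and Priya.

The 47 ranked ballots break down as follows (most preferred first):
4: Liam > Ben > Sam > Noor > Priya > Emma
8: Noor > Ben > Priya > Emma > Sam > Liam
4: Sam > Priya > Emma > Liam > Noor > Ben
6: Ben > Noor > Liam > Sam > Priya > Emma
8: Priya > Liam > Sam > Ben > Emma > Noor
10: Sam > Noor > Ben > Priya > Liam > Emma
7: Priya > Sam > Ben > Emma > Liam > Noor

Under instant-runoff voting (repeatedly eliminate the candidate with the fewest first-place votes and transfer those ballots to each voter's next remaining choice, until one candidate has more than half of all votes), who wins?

Ben

Round 1: Sam 14, Ben 6, Noor 8, Emma 0, Liam 4, Priya 15. Emma eliminated.
Round 2: Sam 14, Ben 6, Noor 8, Liam 4, Priya 15. Liam eliminated.
Round 3: Sam 14, Ben 10, Noor 8, Priya 15. Noor eliminated.
Round 4: Sam 14, Ben 18, Priya 15. Sam eliminated.
Round 5: Ben 28, Priya 19. Ben has a majority (≥24).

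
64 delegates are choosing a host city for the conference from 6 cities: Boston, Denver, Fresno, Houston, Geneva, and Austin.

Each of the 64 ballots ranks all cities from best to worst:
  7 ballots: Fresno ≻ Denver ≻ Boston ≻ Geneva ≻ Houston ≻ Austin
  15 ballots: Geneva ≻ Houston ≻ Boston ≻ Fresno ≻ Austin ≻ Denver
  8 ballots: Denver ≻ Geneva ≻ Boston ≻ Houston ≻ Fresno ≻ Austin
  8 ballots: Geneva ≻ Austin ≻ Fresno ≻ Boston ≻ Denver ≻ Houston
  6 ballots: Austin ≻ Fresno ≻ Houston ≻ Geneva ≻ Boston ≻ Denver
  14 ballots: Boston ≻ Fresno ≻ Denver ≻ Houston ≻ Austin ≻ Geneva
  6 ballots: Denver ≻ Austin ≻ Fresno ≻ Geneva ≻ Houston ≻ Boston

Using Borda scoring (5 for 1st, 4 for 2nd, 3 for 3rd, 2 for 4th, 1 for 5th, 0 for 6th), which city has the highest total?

Boston: 7×3 + 15×3 + 8×3 + 8×2 + 6×1 + 14×5 + 6×0 = 182
Denver: 7×4 + 15×0 + 8×5 + 8×1 + 6×0 + 14×3 + 6×5 = 148
Fresno: 7×5 + 15×2 + 8×1 + 8×3 + 6×4 + 14×4 + 6×3 = 195
Houston: 7×1 + 15×4 + 8×2 + 8×0 + 6×3 + 14×2 + 6×1 = 135
Geneva: 7×2 + 15×5 + 8×4 + 8×5 + 6×2 + 14×0 + 6×2 = 185
Austin: 7×0 + 15×1 + 8×0 + 8×4 + 6×5 + 14×1 + 6×4 = 115

Fresno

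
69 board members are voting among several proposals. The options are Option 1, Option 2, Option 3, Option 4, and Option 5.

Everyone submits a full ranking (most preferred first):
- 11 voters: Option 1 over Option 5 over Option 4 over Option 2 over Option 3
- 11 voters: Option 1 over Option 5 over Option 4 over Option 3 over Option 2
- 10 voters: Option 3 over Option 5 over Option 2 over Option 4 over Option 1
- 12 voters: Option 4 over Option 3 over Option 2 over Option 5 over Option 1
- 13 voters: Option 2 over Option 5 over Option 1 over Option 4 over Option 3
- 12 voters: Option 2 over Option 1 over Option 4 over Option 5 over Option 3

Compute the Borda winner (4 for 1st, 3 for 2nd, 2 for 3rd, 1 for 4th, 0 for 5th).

Option 1: 11×4 + 11×4 + 10×0 + 12×0 + 13×2 + 12×3 = 150
Option 2: 11×1 + 11×0 + 10×2 + 12×2 + 13×4 + 12×4 = 155
Option 3: 11×0 + 11×1 + 10×4 + 12×3 + 13×0 + 12×0 = 87
Option 4: 11×2 + 11×2 + 10×1 + 12×4 + 13×1 + 12×2 = 139
Option 5: 11×3 + 11×3 + 10×3 + 12×1 + 13×3 + 12×1 = 159

Option 5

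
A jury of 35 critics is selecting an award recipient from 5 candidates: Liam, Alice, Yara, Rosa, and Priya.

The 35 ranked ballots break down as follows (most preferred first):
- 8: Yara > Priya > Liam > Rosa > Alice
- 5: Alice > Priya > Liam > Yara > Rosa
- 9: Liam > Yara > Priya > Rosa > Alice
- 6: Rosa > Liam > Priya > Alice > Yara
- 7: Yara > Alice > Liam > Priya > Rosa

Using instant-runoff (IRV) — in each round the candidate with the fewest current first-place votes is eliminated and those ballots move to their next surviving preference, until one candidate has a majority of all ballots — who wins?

Round 1: Liam 9, Alice 5, Yara 15, Rosa 6, Priya 0. Priya eliminated.
Round 2: Liam 9, Alice 5, Yara 15, Rosa 6. Alice eliminated.
Round 3: Liam 14, Yara 15, Rosa 6. Rosa eliminated.
Round 4: Liam 20, Yara 15. Liam has a majority (≥18).

Liam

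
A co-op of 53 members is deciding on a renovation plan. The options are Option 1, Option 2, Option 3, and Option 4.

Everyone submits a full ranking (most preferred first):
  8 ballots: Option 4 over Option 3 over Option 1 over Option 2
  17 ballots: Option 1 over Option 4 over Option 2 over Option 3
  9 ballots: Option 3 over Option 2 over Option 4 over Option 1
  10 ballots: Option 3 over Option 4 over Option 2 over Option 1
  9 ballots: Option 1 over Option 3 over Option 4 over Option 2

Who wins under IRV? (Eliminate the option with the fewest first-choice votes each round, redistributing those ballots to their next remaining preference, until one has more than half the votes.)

Option 3

Round 1: Option 1 26, Option 2 0, Option 3 19, Option 4 8. Option 2 eliminated.
Round 2: Option 1 26, Option 3 19, Option 4 8. Option 4 eliminated.
Round 3: Option 1 26, Option 3 27. Option 3 has a majority (≥27).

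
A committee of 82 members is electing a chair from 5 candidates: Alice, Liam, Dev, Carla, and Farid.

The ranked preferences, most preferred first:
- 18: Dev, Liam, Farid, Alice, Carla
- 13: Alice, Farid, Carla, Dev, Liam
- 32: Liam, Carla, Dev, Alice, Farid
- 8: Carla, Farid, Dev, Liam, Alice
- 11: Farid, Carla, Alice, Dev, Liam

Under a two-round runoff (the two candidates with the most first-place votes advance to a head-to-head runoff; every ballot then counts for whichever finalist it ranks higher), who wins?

Dev

Round 1 first-place votes: Alice 13, Liam 32, Dev 18, Carla 8, Farid 11. Liam and Dev advance.
Runoff: Liam is ranked above Dev on 32 ballots, Dev above Liam on 50.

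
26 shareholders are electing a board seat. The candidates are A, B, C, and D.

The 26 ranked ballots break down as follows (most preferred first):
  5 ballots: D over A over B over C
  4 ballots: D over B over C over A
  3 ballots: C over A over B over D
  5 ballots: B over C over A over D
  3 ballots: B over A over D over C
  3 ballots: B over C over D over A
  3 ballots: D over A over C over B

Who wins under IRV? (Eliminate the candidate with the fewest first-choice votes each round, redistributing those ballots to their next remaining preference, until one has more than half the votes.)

Round 1: A 0, B 11, C 3, D 12. A eliminated.
Round 2: B 11, C 3, D 12. C eliminated.
Round 3: B 14, D 12. B has a majority (≥14).

B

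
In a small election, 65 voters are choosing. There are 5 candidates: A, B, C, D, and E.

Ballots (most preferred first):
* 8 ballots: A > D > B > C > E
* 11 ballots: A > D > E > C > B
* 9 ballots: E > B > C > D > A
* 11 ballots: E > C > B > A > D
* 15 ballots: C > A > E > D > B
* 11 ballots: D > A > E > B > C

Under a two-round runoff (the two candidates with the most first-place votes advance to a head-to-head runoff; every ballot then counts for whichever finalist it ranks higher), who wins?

A

Round 1 first-place votes: A 19, B 0, C 15, D 11, E 20. E and A advance.
Runoff: E is ranked above A on 20 ballots, A above E on 45.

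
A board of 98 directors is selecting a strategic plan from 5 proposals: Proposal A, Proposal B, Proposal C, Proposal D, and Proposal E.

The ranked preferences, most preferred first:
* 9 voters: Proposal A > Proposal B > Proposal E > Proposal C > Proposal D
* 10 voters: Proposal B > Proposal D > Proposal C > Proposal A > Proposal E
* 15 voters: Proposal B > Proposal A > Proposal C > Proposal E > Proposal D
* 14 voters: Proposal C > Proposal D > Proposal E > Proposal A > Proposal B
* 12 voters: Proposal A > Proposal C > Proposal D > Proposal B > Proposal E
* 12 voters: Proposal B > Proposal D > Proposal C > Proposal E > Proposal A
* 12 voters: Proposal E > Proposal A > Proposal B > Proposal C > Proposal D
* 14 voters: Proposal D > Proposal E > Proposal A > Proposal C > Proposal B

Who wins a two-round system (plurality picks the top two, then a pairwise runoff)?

Proposal A

Round 1 first-place votes: Proposal A 21, Proposal B 37, Proposal C 14, Proposal D 14, Proposal E 12. Proposal B and Proposal A advance.
Runoff: Proposal B is ranked above Proposal A on 37 ballots, Proposal A above Proposal B on 61.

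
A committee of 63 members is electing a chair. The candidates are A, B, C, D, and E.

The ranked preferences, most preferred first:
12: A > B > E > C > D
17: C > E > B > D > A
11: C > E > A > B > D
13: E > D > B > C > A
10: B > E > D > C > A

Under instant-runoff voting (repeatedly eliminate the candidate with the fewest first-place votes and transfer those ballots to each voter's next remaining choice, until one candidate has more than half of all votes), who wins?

E

Round 1: A 12, B 10, C 28, D 0, E 13. D eliminated.
Round 2: A 12, B 10, C 28, E 13. B eliminated.
Round 3: A 12, C 28, E 23. A eliminated.
Round 4: C 28, E 35. E has a majority (≥32).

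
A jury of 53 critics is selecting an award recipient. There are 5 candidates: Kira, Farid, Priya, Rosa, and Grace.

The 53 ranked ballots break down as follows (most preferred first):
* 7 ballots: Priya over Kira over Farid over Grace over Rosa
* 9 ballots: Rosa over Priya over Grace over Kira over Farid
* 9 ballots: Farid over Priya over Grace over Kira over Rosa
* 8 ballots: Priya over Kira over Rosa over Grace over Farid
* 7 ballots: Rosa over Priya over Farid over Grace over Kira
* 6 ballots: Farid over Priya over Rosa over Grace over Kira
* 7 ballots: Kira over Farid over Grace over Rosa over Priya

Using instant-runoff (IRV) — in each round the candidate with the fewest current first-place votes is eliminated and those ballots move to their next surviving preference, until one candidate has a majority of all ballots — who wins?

Farid

Round 1: Kira 7, Farid 15, Priya 15, Rosa 16, Grace 0. Grace eliminated.
Round 2: Kira 7, Farid 15, Priya 15, Rosa 16. Kira eliminated.
Round 3: Farid 22, Priya 15, Rosa 16. Priya eliminated.
Round 4: Farid 29, Rosa 24. Farid has a majority (≥27).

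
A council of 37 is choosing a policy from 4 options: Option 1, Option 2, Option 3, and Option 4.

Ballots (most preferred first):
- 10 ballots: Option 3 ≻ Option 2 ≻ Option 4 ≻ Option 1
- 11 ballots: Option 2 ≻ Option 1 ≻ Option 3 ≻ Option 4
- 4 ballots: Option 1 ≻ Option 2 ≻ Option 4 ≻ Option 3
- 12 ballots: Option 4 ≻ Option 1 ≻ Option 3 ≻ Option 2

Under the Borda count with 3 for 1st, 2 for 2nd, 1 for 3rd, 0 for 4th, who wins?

Option 1: 10×0 + 11×2 + 4×3 + 12×2 = 58
Option 2: 10×2 + 11×3 + 4×2 + 12×0 = 61
Option 3: 10×3 + 11×1 + 4×0 + 12×1 = 53
Option 4: 10×1 + 11×0 + 4×1 + 12×3 = 50

Option 2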